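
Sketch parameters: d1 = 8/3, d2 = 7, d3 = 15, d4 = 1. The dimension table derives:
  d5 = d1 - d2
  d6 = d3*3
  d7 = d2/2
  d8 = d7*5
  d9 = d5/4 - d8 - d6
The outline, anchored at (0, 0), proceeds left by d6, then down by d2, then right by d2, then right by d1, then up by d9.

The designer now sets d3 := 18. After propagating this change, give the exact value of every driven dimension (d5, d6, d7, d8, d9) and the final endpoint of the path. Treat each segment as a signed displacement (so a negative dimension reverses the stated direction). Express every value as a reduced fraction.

Apply edit: d3 := 18
  d5 = d1 - d2 = -13/3
  d6 = d3*3 = 54
  d7 = d2/2 = 7/2
  d8 = d7*5 = 35/2
  d9 = d5/4 - d8 - d6 = -871/12
Walk from origin (0, 0):
  seg 1: left by d6 = 54 → (-54, 0)
  seg 2: down by d2 = 7 → (-54, -7)
  seg 3: right by d2 = 7 → (-47, -7)
  seg 4: right by d1 = 8/3 → (-133/3, -7)
  seg 5: up by d9 = -871/12 → (-133/3, -955/12)

d5 = -13/3
d6 = 54
d7 = 7/2
d8 = 35/2
d9 = -871/12
endpoint = (-133/3, -955/12)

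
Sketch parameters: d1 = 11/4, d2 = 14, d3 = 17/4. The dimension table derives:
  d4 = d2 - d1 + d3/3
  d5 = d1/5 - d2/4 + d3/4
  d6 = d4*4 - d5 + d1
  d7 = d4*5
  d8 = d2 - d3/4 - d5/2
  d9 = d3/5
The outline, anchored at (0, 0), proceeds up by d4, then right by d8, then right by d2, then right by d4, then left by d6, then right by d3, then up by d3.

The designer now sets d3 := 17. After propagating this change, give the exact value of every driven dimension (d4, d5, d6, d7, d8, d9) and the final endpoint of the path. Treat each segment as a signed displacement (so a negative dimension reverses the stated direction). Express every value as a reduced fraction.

d4 = 203/12
d5 = 13/10
d6 = 4147/60
d7 = 1015/12
d8 = 91/10
d9 = 17/5
endpoint = (-121/10, 407/12)

Apply edit: d3 := 17
  d4 = d2 - d1 + d3/3 = 203/12
  d5 = d1/5 - d2/4 + d3/4 = 13/10
  d6 = d4*4 - d5 + d1 = 4147/60
  d7 = d4*5 = 1015/12
  d8 = d2 - d3/4 - d5/2 = 91/10
  d9 = d3/5 = 17/5
Walk from origin (0, 0):
  seg 1: up by d4 = 203/12 → (0, 203/12)
  seg 2: right by d8 = 91/10 → (91/10, 203/12)
  seg 3: right by d2 = 14 → (231/10, 203/12)
  seg 4: right by d4 = 203/12 → (2401/60, 203/12)
  seg 5: left by d6 = 4147/60 → (-291/10, 203/12)
  seg 6: right by d3 = 17 → (-121/10, 203/12)
  seg 7: up by d3 = 17 → (-121/10, 407/12)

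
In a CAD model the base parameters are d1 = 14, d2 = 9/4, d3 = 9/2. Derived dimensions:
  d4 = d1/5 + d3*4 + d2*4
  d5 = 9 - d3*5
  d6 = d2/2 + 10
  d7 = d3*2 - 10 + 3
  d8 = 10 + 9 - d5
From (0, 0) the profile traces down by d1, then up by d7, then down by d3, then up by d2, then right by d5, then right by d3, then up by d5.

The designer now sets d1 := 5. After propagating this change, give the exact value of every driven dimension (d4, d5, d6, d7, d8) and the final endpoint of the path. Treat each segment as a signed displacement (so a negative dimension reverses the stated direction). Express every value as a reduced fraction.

Apply edit: d1 := 5
  d4 = d1/5 + d3*4 + d2*4 = 28
  d5 = 9 - d3*5 = -27/2
  d6 = d2/2 + 10 = 89/8
  d7 = d3*2 - 10 + 3 = 2
  d8 = 10 + 9 - d5 = 65/2
Walk from origin (0, 0):
  seg 1: down by d1 = 5 → (0, -5)
  seg 2: up by d7 = 2 → (0, -3)
  seg 3: down by d3 = 9/2 → (0, -15/2)
  seg 4: up by d2 = 9/4 → (0, -21/4)
  seg 5: right by d5 = -27/2 → (-27/2, -21/4)
  seg 6: right by d3 = 9/2 → (-9, -21/4)
  seg 7: up by d5 = -27/2 → (-9, -75/4)

d4 = 28
d5 = -27/2
d6 = 89/8
d7 = 2
d8 = 65/2
endpoint = (-9, -75/4)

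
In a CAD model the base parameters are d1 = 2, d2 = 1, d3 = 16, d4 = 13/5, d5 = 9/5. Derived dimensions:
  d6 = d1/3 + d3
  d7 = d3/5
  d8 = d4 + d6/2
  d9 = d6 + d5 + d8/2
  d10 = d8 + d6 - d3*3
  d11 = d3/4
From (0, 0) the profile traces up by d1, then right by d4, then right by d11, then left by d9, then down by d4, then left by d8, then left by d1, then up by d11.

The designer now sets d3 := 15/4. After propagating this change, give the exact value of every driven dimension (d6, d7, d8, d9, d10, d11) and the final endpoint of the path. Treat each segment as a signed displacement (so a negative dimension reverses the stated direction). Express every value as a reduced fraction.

d6 = 53/12
d7 = 3/4
d8 = 577/120
d9 = 2069/240
d10 = -81/40
d11 = 15/16
endpoint = (-1427/120, 27/80)

Apply edit: d3 := 15/4
  d6 = d1/3 + d3 = 53/12
  d7 = d3/5 = 3/4
  d8 = d4 + d6/2 = 577/120
  d9 = d6 + d5 + d8/2 = 2069/240
  d10 = d8 + d6 - d3*3 = -81/40
  d11 = d3/4 = 15/16
Walk from origin (0, 0):
  seg 1: up by d1 = 2 → (0, 2)
  seg 2: right by d4 = 13/5 → (13/5, 2)
  seg 3: right by d11 = 15/16 → (283/80, 2)
  seg 4: left by d9 = 2069/240 → (-61/12, 2)
  seg 5: down by d4 = 13/5 → (-61/12, -3/5)
  seg 6: left by d8 = 577/120 → (-1187/120, -3/5)
  seg 7: left by d1 = 2 → (-1427/120, -3/5)
  seg 8: up by d11 = 15/16 → (-1427/120, 27/80)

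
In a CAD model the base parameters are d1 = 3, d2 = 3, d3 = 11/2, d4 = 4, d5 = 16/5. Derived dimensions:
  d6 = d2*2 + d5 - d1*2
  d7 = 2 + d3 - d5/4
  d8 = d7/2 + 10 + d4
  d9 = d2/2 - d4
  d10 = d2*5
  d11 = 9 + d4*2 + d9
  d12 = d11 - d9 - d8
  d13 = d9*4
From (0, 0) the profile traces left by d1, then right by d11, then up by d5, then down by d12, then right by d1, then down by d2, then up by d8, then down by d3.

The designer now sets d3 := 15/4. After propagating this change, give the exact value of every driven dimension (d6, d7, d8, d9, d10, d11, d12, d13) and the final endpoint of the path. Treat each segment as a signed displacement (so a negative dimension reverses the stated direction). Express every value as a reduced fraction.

Apply edit: d3 := 15/4
  d6 = d2*2 + d5 - d1*2 = 16/5
  d7 = 2 + d3 - d5/4 = 99/20
  d8 = d7/2 + 10 + d4 = 659/40
  d9 = d2/2 - d4 = -5/2
  d10 = d2*5 = 15
  d11 = 9 + d4*2 + d9 = 29/2
  d12 = d11 - d9 - d8 = 21/40
  d13 = d9*4 = -10
Walk from origin (0, 0):
  seg 1: left by d1 = 3 → (-3, 0)
  seg 2: right by d11 = 29/2 → (23/2, 0)
  seg 3: up by d5 = 16/5 → (23/2, 16/5)
  seg 4: down by d12 = 21/40 → (23/2, 107/40)
  seg 5: right by d1 = 3 → (29/2, 107/40)
  seg 6: down by d2 = 3 → (29/2, -13/40)
  seg 7: up by d8 = 659/40 → (29/2, 323/20)
  seg 8: down by d3 = 15/4 → (29/2, 62/5)

d6 = 16/5
d7 = 99/20
d8 = 659/40
d9 = -5/2
d10 = 15
d11 = 29/2
d12 = 21/40
d13 = -10
endpoint = (29/2, 62/5)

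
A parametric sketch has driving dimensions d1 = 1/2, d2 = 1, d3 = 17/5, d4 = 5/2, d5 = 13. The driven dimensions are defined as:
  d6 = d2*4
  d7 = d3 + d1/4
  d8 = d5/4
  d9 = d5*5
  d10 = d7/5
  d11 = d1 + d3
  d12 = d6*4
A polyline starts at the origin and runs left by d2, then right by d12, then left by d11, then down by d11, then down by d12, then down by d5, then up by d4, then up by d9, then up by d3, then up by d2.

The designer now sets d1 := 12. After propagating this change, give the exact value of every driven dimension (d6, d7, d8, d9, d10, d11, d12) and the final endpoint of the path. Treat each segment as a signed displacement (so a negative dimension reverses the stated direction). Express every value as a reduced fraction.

d6 = 4
d7 = 32/5
d8 = 13/4
d9 = 65
d10 = 32/25
d11 = 77/5
d12 = 16
endpoint = (-2/5, 55/2)

Apply edit: d1 := 12
  d6 = d2*4 = 4
  d7 = d3 + d1/4 = 32/5
  d8 = d5/4 = 13/4
  d9 = d5*5 = 65
  d10 = d7/5 = 32/25
  d11 = d1 + d3 = 77/5
  d12 = d6*4 = 16
Walk from origin (0, 0):
  seg 1: left by d2 = 1 → (-1, 0)
  seg 2: right by d12 = 16 → (15, 0)
  seg 3: left by d11 = 77/5 → (-2/5, 0)
  seg 4: down by d11 = 77/5 → (-2/5, -77/5)
  seg 5: down by d12 = 16 → (-2/5, -157/5)
  seg 6: down by d5 = 13 → (-2/5, -222/5)
  seg 7: up by d4 = 5/2 → (-2/5, -419/10)
  seg 8: up by d9 = 65 → (-2/5, 231/10)
  seg 9: up by d3 = 17/5 → (-2/5, 53/2)
  seg 10: up by d2 = 1 → (-2/5, 55/2)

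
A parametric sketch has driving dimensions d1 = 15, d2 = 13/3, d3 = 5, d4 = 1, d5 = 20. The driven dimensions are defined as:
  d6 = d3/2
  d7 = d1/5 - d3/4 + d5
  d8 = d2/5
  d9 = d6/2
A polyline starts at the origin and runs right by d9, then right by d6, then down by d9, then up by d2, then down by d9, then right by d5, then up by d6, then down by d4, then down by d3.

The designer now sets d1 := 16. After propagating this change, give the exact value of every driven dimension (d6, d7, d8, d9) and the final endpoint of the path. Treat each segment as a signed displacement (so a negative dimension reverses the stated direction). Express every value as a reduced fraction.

Apply edit: d1 := 16
  d6 = d3/2 = 5/2
  d7 = d1/5 - d3/4 + d5 = 439/20
  d8 = d2/5 = 13/15
  d9 = d6/2 = 5/4
Walk from origin (0, 0):
  seg 1: right by d9 = 5/4 → (5/4, 0)
  seg 2: right by d6 = 5/2 → (15/4, 0)
  seg 3: down by d9 = 5/4 → (15/4, -5/4)
  seg 4: up by d2 = 13/3 → (15/4, 37/12)
  seg 5: down by d9 = 5/4 → (15/4, 11/6)
  seg 6: right by d5 = 20 → (95/4, 11/6)
  seg 7: up by d6 = 5/2 → (95/4, 13/3)
  seg 8: down by d4 = 1 → (95/4, 10/3)
  seg 9: down by d3 = 5 → (95/4, -5/3)

d6 = 5/2
d7 = 439/20
d8 = 13/15
d9 = 5/4
endpoint = (95/4, -5/3)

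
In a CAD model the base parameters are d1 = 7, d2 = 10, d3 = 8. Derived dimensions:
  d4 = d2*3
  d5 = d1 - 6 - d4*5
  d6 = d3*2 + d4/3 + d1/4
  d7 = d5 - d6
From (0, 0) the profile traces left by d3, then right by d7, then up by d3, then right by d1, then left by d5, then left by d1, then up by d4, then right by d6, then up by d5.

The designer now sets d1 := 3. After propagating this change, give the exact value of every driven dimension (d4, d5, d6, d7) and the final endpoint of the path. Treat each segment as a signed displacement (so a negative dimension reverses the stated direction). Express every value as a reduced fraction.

Apply edit: d1 := 3
  d4 = d2*3 = 30
  d5 = d1 - 6 - d4*5 = -153
  d6 = d3*2 + d4/3 + d1/4 = 107/4
  d7 = d5 - d6 = -719/4
Walk from origin (0, 0):
  seg 1: left by d3 = 8 → (-8, 0)
  seg 2: right by d7 = -719/4 → (-751/4, 0)
  seg 3: up by d3 = 8 → (-751/4, 8)
  seg 4: right by d1 = 3 → (-739/4, 8)
  seg 5: left by d5 = -153 → (-127/4, 8)
  seg 6: left by d1 = 3 → (-139/4, 8)
  seg 7: up by d4 = 30 → (-139/4, 38)
  seg 8: right by d6 = 107/4 → (-8, 38)
  seg 9: up by d5 = -153 → (-8, -115)

d4 = 30
d5 = -153
d6 = 107/4
d7 = -719/4
endpoint = (-8, -115)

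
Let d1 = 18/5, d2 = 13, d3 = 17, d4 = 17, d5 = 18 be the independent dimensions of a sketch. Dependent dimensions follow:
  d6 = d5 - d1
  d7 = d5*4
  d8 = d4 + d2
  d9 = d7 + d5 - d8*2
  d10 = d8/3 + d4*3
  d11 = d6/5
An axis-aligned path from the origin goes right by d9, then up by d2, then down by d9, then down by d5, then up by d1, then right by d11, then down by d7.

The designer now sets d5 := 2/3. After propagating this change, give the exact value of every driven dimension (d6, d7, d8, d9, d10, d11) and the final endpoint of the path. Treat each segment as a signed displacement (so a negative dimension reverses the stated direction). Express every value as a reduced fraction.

d6 = -44/15
d7 = 8/3
d8 = 30
d9 = -170/3
d10 = 61
d11 = -44/75
endpoint = (-4294/75, 1049/15)

Apply edit: d5 := 2/3
  d6 = d5 - d1 = -44/15
  d7 = d5*4 = 8/3
  d8 = d4 + d2 = 30
  d9 = d7 + d5 - d8*2 = -170/3
  d10 = d8/3 + d4*3 = 61
  d11 = d6/5 = -44/75
Walk from origin (0, 0):
  seg 1: right by d9 = -170/3 → (-170/3, 0)
  seg 2: up by d2 = 13 → (-170/3, 13)
  seg 3: down by d9 = -170/3 → (-170/3, 209/3)
  seg 4: down by d5 = 2/3 → (-170/3, 69)
  seg 5: up by d1 = 18/5 → (-170/3, 363/5)
  seg 6: right by d11 = -44/75 → (-4294/75, 363/5)
  seg 7: down by d7 = 8/3 → (-4294/75, 1049/15)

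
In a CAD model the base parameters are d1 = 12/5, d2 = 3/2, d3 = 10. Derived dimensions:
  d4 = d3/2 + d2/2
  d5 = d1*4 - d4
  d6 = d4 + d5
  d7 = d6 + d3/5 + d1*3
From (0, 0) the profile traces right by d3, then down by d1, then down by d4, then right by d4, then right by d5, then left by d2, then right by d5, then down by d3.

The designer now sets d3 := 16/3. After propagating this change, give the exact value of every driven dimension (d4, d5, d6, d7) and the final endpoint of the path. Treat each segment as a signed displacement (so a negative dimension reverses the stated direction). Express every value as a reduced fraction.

Apply edit: d3 := 16/3
  d4 = d3/2 + d2/2 = 41/12
  d5 = d1*4 - d4 = 371/60
  d6 = d4 + d5 = 48/5
  d7 = d6 + d3/5 + d1*3 = 268/15
Walk from origin (0, 0):
  seg 1: right by d3 = 16/3 → (16/3, 0)
  seg 2: down by d1 = 12/5 → (16/3, -12/5)
  seg 3: down by d4 = 41/12 → (16/3, -349/60)
  seg 4: right by d4 = 41/12 → (35/4, -349/60)
  seg 5: right by d5 = 371/60 → (224/15, -349/60)
  seg 6: left by d2 = 3/2 → (403/30, -349/60)
  seg 7: right by d5 = 371/60 → (1177/60, -349/60)
  seg 8: down by d3 = 16/3 → (1177/60, -223/20)

d4 = 41/12
d5 = 371/60
d6 = 48/5
d7 = 268/15
endpoint = (1177/60, -223/20)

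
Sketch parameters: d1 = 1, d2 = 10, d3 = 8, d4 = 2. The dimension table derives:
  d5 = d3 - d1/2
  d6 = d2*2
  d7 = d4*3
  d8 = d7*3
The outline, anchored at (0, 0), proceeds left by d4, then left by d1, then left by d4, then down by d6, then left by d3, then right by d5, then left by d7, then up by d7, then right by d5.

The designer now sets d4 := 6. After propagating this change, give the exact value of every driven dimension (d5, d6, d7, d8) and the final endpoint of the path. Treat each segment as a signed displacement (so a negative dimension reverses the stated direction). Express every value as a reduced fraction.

Apply edit: d4 := 6
  d5 = d3 - d1/2 = 15/2
  d6 = d2*2 = 20
  d7 = d4*3 = 18
  d8 = d7*3 = 54
Walk from origin (0, 0):
  seg 1: left by d4 = 6 → (-6, 0)
  seg 2: left by d1 = 1 → (-7, 0)
  seg 3: left by d4 = 6 → (-13, 0)
  seg 4: down by d6 = 20 → (-13, -20)
  seg 5: left by d3 = 8 → (-21, -20)
  seg 6: right by d5 = 15/2 → (-27/2, -20)
  seg 7: left by d7 = 18 → (-63/2, -20)
  seg 8: up by d7 = 18 → (-63/2, -2)
  seg 9: right by d5 = 15/2 → (-24, -2)

d5 = 15/2
d6 = 20
d7 = 18
d8 = 54
endpoint = (-24, -2)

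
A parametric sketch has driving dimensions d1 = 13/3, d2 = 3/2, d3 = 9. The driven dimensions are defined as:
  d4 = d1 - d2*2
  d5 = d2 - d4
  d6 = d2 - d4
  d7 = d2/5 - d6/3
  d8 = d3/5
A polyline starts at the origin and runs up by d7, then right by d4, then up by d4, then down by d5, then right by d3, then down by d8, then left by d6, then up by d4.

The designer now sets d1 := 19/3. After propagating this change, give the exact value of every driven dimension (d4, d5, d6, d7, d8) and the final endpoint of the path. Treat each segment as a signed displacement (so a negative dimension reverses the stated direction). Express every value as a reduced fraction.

d4 = 10/3
d5 = -11/6
d6 = -11/6
d7 = 41/45
d8 = 9/5
endpoint = (85/6, 137/18)

Apply edit: d1 := 19/3
  d4 = d1 - d2*2 = 10/3
  d5 = d2 - d4 = -11/6
  d6 = d2 - d4 = -11/6
  d7 = d2/5 - d6/3 = 41/45
  d8 = d3/5 = 9/5
Walk from origin (0, 0):
  seg 1: up by d7 = 41/45 → (0, 41/45)
  seg 2: right by d4 = 10/3 → (10/3, 41/45)
  seg 3: up by d4 = 10/3 → (10/3, 191/45)
  seg 4: down by d5 = -11/6 → (10/3, 547/90)
  seg 5: right by d3 = 9 → (37/3, 547/90)
  seg 6: down by d8 = 9/5 → (37/3, 77/18)
  seg 7: left by d6 = -11/6 → (85/6, 77/18)
  seg 8: up by d4 = 10/3 → (85/6, 137/18)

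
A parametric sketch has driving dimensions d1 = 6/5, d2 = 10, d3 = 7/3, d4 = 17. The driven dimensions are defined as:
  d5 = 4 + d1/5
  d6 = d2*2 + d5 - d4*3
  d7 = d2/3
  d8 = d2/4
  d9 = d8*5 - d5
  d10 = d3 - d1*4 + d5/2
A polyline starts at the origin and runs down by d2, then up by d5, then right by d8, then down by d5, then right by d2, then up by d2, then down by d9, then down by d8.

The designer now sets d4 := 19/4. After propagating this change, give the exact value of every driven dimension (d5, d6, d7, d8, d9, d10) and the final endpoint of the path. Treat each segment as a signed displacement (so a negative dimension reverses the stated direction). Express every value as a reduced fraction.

d5 = 106/25
d6 = 999/100
d7 = 10/3
d8 = 5/2
d9 = 413/50
d10 = -26/75
endpoint = (25/2, -269/25)

Apply edit: d4 := 19/4
  d5 = 4 + d1/5 = 106/25
  d6 = d2*2 + d5 - d4*3 = 999/100
  d7 = d2/3 = 10/3
  d8 = d2/4 = 5/2
  d9 = d8*5 - d5 = 413/50
  d10 = d3 - d1*4 + d5/2 = -26/75
Walk from origin (0, 0):
  seg 1: down by d2 = 10 → (0, -10)
  seg 2: up by d5 = 106/25 → (0, -144/25)
  seg 3: right by d8 = 5/2 → (5/2, -144/25)
  seg 4: down by d5 = 106/25 → (5/2, -10)
  seg 5: right by d2 = 10 → (25/2, -10)
  seg 6: up by d2 = 10 → (25/2, 0)
  seg 7: down by d9 = 413/50 → (25/2, -413/50)
  seg 8: down by d8 = 5/2 → (25/2, -269/25)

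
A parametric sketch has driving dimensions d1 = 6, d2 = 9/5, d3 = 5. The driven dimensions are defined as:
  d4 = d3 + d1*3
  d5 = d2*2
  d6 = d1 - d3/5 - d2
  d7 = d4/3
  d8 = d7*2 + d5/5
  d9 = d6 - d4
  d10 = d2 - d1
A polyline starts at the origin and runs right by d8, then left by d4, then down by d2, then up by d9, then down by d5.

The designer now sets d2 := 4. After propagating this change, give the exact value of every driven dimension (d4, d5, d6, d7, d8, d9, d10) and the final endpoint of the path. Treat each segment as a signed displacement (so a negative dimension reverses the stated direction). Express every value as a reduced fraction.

d4 = 23
d5 = 8
d6 = 1
d7 = 23/3
d8 = 254/15
d9 = -22
d10 = -2
endpoint = (-91/15, -34)

Apply edit: d2 := 4
  d4 = d3 + d1*3 = 23
  d5 = d2*2 = 8
  d6 = d1 - d3/5 - d2 = 1
  d7 = d4/3 = 23/3
  d8 = d7*2 + d5/5 = 254/15
  d9 = d6 - d4 = -22
  d10 = d2 - d1 = -2
Walk from origin (0, 0):
  seg 1: right by d8 = 254/15 → (254/15, 0)
  seg 2: left by d4 = 23 → (-91/15, 0)
  seg 3: down by d2 = 4 → (-91/15, -4)
  seg 4: up by d9 = -22 → (-91/15, -26)
  seg 5: down by d5 = 8 → (-91/15, -34)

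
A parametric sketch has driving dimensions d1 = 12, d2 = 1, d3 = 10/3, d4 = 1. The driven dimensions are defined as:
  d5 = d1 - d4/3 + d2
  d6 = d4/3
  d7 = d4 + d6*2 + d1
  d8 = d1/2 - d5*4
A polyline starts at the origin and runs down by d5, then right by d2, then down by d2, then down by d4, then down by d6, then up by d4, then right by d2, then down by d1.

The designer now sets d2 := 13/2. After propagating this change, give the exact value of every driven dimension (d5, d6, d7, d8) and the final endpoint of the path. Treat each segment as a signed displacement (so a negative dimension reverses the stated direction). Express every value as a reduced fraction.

Apply edit: d2 := 13/2
  d5 = d1 - d4/3 + d2 = 109/6
  d6 = d4/3 = 1/3
  d7 = d4 + d6*2 + d1 = 41/3
  d8 = d1/2 - d5*4 = -200/3
Walk from origin (0, 0):
  seg 1: down by d5 = 109/6 → (0, -109/6)
  seg 2: right by d2 = 13/2 → (13/2, -109/6)
  seg 3: down by d2 = 13/2 → (13/2, -74/3)
  seg 4: down by d4 = 1 → (13/2, -77/3)
  seg 5: down by d6 = 1/3 → (13/2, -26)
  seg 6: up by d4 = 1 → (13/2, -25)
  seg 7: right by d2 = 13/2 → (13, -25)
  seg 8: down by d1 = 12 → (13, -37)

d5 = 109/6
d6 = 1/3
d7 = 41/3
d8 = -200/3
endpoint = (13, -37)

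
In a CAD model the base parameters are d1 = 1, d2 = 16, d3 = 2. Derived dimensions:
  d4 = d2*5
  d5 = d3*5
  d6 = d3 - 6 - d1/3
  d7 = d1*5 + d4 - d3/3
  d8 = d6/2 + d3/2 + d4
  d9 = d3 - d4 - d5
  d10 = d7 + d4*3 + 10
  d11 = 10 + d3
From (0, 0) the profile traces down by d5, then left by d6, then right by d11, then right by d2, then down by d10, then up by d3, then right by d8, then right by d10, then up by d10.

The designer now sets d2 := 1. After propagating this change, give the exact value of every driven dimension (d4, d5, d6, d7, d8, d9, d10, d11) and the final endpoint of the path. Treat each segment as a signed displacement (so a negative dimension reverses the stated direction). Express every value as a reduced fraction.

Apply edit: d2 := 1
  d4 = d2*5 = 5
  d5 = d3*5 = 10
  d6 = d3 - 6 - d1/3 = -13/3
  d7 = d1*5 + d4 - d3/3 = 28/3
  d8 = d6/2 + d3/2 + d4 = 23/6
  d9 = d3 - d4 - d5 = -13
  d10 = d7 + d4*3 + 10 = 103/3
  d11 = 10 + d3 = 12
Walk from origin (0, 0):
  seg 1: down by d5 = 10 → (0, -10)
  seg 2: left by d6 = -13/3 → (13/3, -10)
  seg 3: right by d11 = 12 → (49/3, -10)
  seg 4: right by d2 = 1 → (52/3, -10)
  seg 5: down by d10 = 103/3 → (52/3, -133/3)
  seg 6: up by d3 = 2 → (52/3, -127/3)
  seg 7: right by d8 = 23/6 → (127/6, -127/3)
  seg 8: right by d10 = 103/3 → (111/2, -127/3)
  seg 9: up by d10 = 103/3 → (111/2, -8)

d4 = 5
d5 = 10
d6 = -13/3
d7 = 28/3
d8 = 23/6
d9 = -13
d10 = 103/3
d11 = 12
endpoint = (111/2, -8)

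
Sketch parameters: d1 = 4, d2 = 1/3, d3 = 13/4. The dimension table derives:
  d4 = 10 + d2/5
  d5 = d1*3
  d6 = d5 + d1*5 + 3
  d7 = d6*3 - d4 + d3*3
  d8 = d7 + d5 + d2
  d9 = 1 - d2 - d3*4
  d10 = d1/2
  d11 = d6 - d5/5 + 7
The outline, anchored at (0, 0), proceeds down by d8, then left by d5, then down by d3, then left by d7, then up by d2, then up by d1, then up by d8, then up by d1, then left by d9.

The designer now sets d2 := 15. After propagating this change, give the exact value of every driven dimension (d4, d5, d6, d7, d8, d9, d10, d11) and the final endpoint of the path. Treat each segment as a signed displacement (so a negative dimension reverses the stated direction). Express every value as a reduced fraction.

Apply edit: d2 := 15
  d4 = 10 + d2/5 = 13
  d5 = d1*3 = 12
  d6 = d5 + d1*5 + 3 = 35
  d7 = d6*3 - d4 + d3*3 = 407/4
  d8 = d7 + d5 + d2 = 515/4
  d9 = 1 - d2 - d3*4 = -27
  d10 = d1/2 = 2
  d11 = d6 - d5/5 + 7 = 198/5
Walk from origin (0, 0):
  seg 1: down by d8 = 515/4 → (0, -515/4)
  seg 2: left by d5 = 12 → (-12, -515/4)
  seg 3: down by d3 = 13/4 → (-12, -132)
  seg 4: left by d7 = 407/4 → (-455/4, -132)
  seg 5: up by d2 = 15 → (-455/4, -117)
  seg 6: up by d1 = 4 → (-455/4, -113)
  seg 7: up by d8 = 515/4 → (-455/4, 63/4)
  seg 8: up by d1 = 4 → (-455/4, 79/4)
  seg 9: left by d9 = -27 → (-347/4, 79/4)

d4 = 13
d5 = 12
d6 = 35
d7 = 407/4
d8 = 515/4
d9 = -27
d10 = 2
d11 = 198/5
endpoint = (-347/4, 79/4)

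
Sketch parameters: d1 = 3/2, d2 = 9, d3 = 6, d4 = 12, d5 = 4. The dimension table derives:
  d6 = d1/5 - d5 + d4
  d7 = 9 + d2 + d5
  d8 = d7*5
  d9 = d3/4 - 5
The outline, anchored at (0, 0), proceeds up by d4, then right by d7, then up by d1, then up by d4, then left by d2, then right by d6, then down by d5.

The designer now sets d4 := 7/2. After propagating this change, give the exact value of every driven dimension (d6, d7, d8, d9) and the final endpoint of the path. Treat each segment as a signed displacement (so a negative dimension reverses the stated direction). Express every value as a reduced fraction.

d6 = -1/5
d7 = 22
d8 = 110
d9 = -7/2
endpoint = (64/5, 9/2)

Apply edit: d4 := 7/2
  d6 = d1/5 - d5 + d4 = -1/5
  d7 = 9 + d2 + d5 = 22
  d8 = d7*5 = 110
  d9 = d3/4 - 5 = -7/2
Walk from origin (0, 0):
  seg 1: up by d4 = 7/2 → (0, 7/2)
  seg 2: right by d7 = 22 → (22, 7/2)
  seg 3: up by d1 = 3/2 → (22, 5)
  seg 4: up by d4 = 7/2 → (22, 17/2)
  seg 5: left by d2 = 9 → (13, 17/2)
  seg 6: right by d6 = -1/5 → (64/5, 17/2)
  seg 7: down by d5 = 4 → (64/5, 9/2)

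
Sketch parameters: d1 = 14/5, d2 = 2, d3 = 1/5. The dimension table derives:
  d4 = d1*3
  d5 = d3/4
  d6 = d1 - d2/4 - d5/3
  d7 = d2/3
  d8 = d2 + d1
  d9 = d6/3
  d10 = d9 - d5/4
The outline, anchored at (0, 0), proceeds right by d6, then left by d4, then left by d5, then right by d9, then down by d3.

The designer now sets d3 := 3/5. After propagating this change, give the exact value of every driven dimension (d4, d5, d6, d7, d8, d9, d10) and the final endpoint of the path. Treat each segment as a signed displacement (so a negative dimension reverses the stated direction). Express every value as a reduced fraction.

d4 = 42/5
d5 = 3/20
d6 = 9/4
d7 = 2/3
d8 = 24/5
d9 = 3/4
d10 = 57/80
endpoint = (-111/20, -3/5)

Apply edit: d3 := 3/5
  d4 = d1*3 = 42/5
  d5 = d3/4 = 3/20
  d6 = d1 - d2/4 - d5/3 = 9/4
  d7 = d2/3 = 2/3
  d8 = d2 + d1 = 24/5
  d9 = d6/3 = 3/4
  d10 = d9 - d5/4 = 57/80
Walk from origin (0, 0):
  seg 1: right by d6 = 9/4 → (9/4, 0)
  seg 2: left by d4 = 42/5 → (-123/20, 0)
  seg 3: left by d5 = 3/20 → (-63/10, 0)
  seg 4: right by d9 = 3/4 → (-111/20, 0)
  seg 5: down by d3 = 3/5 → (-111/20, -3/5)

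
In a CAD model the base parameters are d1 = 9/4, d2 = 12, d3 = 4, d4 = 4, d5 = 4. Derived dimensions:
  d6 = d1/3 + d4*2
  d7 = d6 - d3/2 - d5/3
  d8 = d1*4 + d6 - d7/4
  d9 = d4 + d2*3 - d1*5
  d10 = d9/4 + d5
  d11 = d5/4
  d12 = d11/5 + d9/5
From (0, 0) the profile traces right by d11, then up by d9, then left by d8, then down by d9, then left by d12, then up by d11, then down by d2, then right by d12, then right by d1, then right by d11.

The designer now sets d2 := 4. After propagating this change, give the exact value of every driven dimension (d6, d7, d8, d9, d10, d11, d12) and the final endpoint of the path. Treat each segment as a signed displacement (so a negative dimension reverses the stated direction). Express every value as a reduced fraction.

Apply edit: d2 := 4
  d6 = d1/3 + d4*2 = 35/4
  d7 = d6 - d3/2 - d5/3 = 65/12
  d8 = d1*4 + d6 - d7/4 = 787/48
  d9 = d4 + d2*3 - d1*5 = 19/4
  d10 = d9/4 + d5 = 83/16
  d11 = d5/4 = 1
  d12 = d11/5 + d9/5 = 23/20
Walk from origin (0, 0):
  seg 1: right by d11 = 1 → (1, 0)
  seg 2: up by d9 = 19/4 → (1, 19/4)
  seg 3: left by d8 = 787/48 → (-739/48, 19/4)
  seg 4: down by d9 = 19/4 → (-739/48, 0)
  seg 5: left by d12 = 23/20 → (-3971/240, 0)
  seg 6: up by d11 = 1 → (-3971/240, 1)
  seg 7: down by d2 = 4 → (-3971/240, -3)
  seg 8: right by d12 = 23/20 → (-739/48, -3)
  seg 9: right by d1 = 9/4 → (-631/48, -3)
  seg 10: right by d11 = 1 → (-583/48, -3)

d6 = 35/4
d7 = 65/12
d8 = 787/48
d9 = 19/4
d10 = 83/16
d11 = 1
d12 = 23/20
endpoint = (-583/48, -3)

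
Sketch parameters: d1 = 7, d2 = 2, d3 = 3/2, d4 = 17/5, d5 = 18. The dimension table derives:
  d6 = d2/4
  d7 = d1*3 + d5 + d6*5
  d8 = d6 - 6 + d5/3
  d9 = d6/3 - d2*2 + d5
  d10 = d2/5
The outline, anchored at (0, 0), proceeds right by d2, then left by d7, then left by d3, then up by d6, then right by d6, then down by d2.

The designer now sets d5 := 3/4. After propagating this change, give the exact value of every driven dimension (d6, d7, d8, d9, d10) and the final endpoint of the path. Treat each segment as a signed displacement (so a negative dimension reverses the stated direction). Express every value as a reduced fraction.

Apply edit: d5 := 3/4
  d6 = d2/4 = 1/2
  d7 = d1*3 + d5 + d6*5 = 97/4
  d8 = d6 - 6 + d5/3 = -21/4
  d9 = d6/3 - d2*2 + d5 = -37/12
  d10 = d2/5 = 2/5
Walk from origin (0, 0):
  seg 1: right by d2 = 2 → (2, 0)
  seg 2: left by d7 = 97/4 → (-89/4, 0)
  seg 3: left by d3 = 3/2 → (-95/4, 0)
  seg 4: up by d6 = 1/2 → (-95/4, 1/2)
  seg 5: right by d6 = 1/2 → (-93/4, 1/2)
  seg 6: down by d2 = 2 → (-93/4, -3/2)

d6 = 1/2
d7 = 97/4
d8 = -21/4
d9 = -37/12
d10 = 2/5
endpoint = (-93/4, -3/2)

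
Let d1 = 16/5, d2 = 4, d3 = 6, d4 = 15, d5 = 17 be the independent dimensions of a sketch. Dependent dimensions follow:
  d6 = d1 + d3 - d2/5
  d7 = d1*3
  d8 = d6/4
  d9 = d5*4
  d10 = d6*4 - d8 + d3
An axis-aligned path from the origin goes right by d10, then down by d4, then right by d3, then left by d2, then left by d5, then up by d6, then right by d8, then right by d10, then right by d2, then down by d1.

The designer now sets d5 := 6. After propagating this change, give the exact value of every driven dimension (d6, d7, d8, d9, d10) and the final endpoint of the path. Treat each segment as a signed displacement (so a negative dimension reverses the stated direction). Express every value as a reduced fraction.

Apply edit: d5 := 6
  d6 = d1 + d3 - d2/5 = 42/5
  d7 = d1*3 = 48/5
  d8 = d6/4 = 21/10
  d9 = d5*4 = 24
  d10 = d6*4 - d8 + d3 = 75/2
Walk from origin (0, 0):
  seg 1: right by d10 = 75/2 → (75/2, 0)
  seg 2: down by d4 = 15 → (75/2, -15)
  seg 3: right by d3 = 6 → (87/2, -15)
  seg 4: left by d2 = 4 → (79/2, -15)
  seg 5: left by d5 = 6 → (67/2, -15)
  seg 6: up by d6 = 42/5 → (67/2, -33/5)
  seg 7: right by d8 = 21/10 → (178/5, -33/5)
  seg 8: right by d10 = 75/2 → (731/10, -33/5)
  seg 9: right by d2 = 4 → (771/10, -33/5)
  seg 10: down by d1 = 16/5 → (771/10, -49/5)

d6 = 42/5
d7 = 48/5
d8 = 21/10
d9 = 24
d10 = 75/2
endpoint = (771/10, -49/5)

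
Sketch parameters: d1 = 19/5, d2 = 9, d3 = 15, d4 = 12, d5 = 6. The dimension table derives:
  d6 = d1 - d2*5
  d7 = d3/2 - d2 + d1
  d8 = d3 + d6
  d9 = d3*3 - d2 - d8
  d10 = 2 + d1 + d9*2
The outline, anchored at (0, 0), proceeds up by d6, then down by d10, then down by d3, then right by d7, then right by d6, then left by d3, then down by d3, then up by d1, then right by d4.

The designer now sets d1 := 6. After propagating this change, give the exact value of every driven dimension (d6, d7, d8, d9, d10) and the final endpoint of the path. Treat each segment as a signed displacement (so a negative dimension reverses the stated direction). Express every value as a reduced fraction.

Apply edit: d1 := 6
  d6 = d1 - d2*5 = -39
  d7 = d3/2 - d2 + d1 = 9/2
  d8 = d3 + d6 = -24
  d9 = d3*3 - d2 - d8 = 60
  d10 = 2 + d1 + d9*2 = 128
Walk from origin (0, 0):
  seg 1: up by d6 = -39 → (0, -39)
  seg 2: down by d10 = 128 → (0, -167)
  seg 3: down by d3 = 15 → (0, -182)
  seg 4: right by d7 = 9/2 → (9/2, -182)
  seg 5: right by d6 = -39 → (-69/2, -182)
  seg 6: left by d3 = 15 → (-99/2, -182)
  seg 7: down by d3 = 15 → (-99/2, -197)
  seg 8: up by d1 = 6 → (-99/2, -191)
  seg 9: right by d4 = 12 → (-75/2, -191)

d6 = -39
d7 = 9/2
d8 = -24
d9 = 60
d10 = 128
endpoint = (-75/2, -191)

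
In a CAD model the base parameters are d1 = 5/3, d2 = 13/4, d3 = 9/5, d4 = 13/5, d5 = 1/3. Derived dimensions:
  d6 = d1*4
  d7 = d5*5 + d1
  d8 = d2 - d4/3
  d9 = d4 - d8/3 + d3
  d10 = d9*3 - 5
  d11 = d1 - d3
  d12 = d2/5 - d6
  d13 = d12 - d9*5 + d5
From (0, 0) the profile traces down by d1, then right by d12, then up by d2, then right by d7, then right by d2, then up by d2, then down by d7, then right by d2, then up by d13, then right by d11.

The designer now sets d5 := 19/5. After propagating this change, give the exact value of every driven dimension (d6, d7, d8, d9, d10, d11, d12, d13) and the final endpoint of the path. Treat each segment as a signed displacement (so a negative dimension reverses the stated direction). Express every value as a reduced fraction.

d6 = 20/3
d7 = 62/3
d8 = 143/60
d9 = 649/180
d10 = 349/60
d11 = -2/15
d12 = -361/60
d13 = -911/45
endpoint = (1261/60, -3247/90)

Apply edit: d5 := 19/5
  d6 = d1*4 = 20/3
  d7 = d5*5 + d1 = 62/3
  d8 = d2 - d4/3 = 143/60
  d9 = d4 - d8/3 + d3 = 649/180
  d10 = d9*3 - 5 = 349/60
  d11 = d1 - d3 = -2/15
  d12 = d2/5 - d6 = -361/60
  d13 = d12 - d9*5 + d5 = -911/45
Walk from origin (0, 0):
  seg 1: down by d1 = 5/3 → (0, -5/3)
  seg 2: right by d12 = -361/60 → (-361/60, -5/3)
  seg 3: up by d2 = 13/4 → (-361/60, 19/12)
  seg 4: right by d7 = 62/3 → (293/20, 19/12)
  seg 5: right by d2 = 13/4 → (179/10, 19/12)
  seg 6: up by d2 = 13/4 → (179/10, 29/6)
  seg 7: down by d7 = 62/3 → (179/10, -95/6)
  seg 8: right by d2 = 13/4 → (423/20, -95/6)
  seg 9: up by d13 = -911/45 → (423/20, -3247/90)
  seg 10: right by d11 = -2/15 → (1261/60, -3247/90)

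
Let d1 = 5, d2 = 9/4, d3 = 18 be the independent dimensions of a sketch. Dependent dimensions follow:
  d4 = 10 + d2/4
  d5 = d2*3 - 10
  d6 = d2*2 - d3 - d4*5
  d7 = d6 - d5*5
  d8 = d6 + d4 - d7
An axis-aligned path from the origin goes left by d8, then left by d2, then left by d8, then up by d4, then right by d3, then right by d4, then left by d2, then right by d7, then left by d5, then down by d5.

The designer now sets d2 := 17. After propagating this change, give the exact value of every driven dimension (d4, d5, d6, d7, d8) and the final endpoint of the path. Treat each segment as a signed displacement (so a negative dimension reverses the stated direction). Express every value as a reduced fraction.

Apply edit: d2 := 17
  d4 = 10 + d2/4 = 57/4
  d5 = d2*3 - 10 = 41
  d6 = d2*2 - d3 - d4*5 = -221/4
  d7 = d6 - d5*5 = -1041/4
  d8 = d6 + d4 - d7 = 877/4
Walk from origin (0, 0):
  seg 1: left by d8 = 877/4 → (-877/4, 0)
  seg 2: left by d2 = 17 → (-945/4, 0)
  seg 3: left by d8 = 877/4 → (-911/2, 0)
  seg 4: up by d4 = 57/4 → (-911/2, 57/4)
  seg 5: right by d3 = 18 → (-875/2, 57/4)
  seg 6: right by d4 = 57/4 → (-1693/4, 57/4)
  seg 7: left by d2 = 17 → (-1761/4, 57/4)
  seg 8: right by d7 = -1041/4 → (-1401/2, 57/4)
  seg 9: left by d5 = 41 → (-1483/2, 57/4)
  seg 10: down by d5 = 41 → (-1483/2, -107/4)

d4 = 57/4
d5 = 41
d6 = -221/4
d7 = -1041/4
d8 = 877/4
endpoint = (-1483/2, -107/4)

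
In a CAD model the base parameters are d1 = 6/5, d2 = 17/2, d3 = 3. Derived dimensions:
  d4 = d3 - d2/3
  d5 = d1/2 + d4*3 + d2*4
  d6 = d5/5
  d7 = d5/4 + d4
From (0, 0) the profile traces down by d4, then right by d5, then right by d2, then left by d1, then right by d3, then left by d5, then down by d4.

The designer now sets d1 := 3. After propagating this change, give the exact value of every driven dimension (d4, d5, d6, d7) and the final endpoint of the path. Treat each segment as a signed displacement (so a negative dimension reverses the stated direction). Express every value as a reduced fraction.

Apply edit: d1 := 3
  d4 = d3 - d2/3 = 1/6
  d5 = d1/2 + d4*3 + d2*4 = 36
  d6 = d5/5 = 36/5
  d7 = d5/4 + d4 = 55/6
Walk from origin (0, 0):
  seg 1: down by d4 = 1/6 → (0, -1/6)
  seg 2: right by d5 = 36 → (36, -1/6)
  seg 3: right by d2 = 17/2 → (89/2, -1/6)
  seg 4: left by d1 = 3 → (83/2, -1/6)
  seg 5: right by d3 = 3 → (89/2, -1/6)
  seg 6: left by d5 = 36 → (17/2, -1/6)
  seg 7: down by d4 = 1/6 → (17/2, -1/3)

d4 = 1/6
d5 = 36
d6 = 36/5
d7 = 55/6
endpoint = (17/2, -1/3)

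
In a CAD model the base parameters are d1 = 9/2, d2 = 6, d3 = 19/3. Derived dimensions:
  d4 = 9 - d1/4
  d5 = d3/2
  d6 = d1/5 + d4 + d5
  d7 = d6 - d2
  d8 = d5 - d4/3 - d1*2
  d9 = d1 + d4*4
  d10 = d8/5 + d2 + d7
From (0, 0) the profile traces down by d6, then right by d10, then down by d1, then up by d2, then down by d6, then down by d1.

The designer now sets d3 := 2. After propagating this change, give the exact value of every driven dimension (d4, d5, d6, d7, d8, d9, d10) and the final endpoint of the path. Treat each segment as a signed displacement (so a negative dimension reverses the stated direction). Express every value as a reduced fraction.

d4 = 63/8
d5 = 1
d6 = 391/40
d7 = 151/40
d8 = -85/8
d9 = 36
d10 = 153/20
endpoint = (153/20, -451/20)

Apply edit: d3 := 2
  d4 = 9 - d1/4 = 63/8
  d5 = d3/2 = 1
  d6 = d1/5 + d4 + d5 = 391/40
  d7 = d6 - d2 = 151/40
  d8 = d5 - d4/3 - d1*2 = -85/8
  d9 = d1 + d4*4 = 36
  d10 = d8/5 + d2 + d7 = 153/20
Walk from origin (0, 0):
  seg 1: down by d6 = 391/40 → (0, -391/40)
  seg 2: right by d10 = 153/20 → (153/20, -391/40)
  seg 3: down by d1 = 9/2 → (153/20, -571/40)
  seg 4: up by d2 = 6 → (153/20, -331/40)
  seg 5: down by d6 = 391/40 → (153/20, -361/20)
  seg 6: down by d1 = 9/2 → (153/20, -451/20)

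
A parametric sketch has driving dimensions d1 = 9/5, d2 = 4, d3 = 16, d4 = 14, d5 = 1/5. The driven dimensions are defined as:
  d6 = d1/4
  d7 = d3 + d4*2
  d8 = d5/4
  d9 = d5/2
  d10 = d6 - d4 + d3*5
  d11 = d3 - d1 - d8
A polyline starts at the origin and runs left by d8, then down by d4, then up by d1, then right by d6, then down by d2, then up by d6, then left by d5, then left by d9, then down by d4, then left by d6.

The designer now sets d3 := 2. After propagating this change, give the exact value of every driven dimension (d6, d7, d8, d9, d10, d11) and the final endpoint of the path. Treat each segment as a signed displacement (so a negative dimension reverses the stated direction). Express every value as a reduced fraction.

Apply edit: d3 := 2
  d6 = d1/4 = 9/20
  d7 = d3 + d4*2 = 30
  d8 = d5/4 = 1/20
  d9 = d5/2 = 1/10
  d10 = d6 - d4 + d3*5 = -71/20
  d11 = d3 - d1 - d8 = 3/20
Walk from origin (0, 0):
  seg 1: left by d8 = 1/20 → (-1/20, 0)
  seg 2: down by d4 = 14 → (-1/20, -14)
  seg 3: up by d1 = 9/5 → (-1/20, -61/5)
  seg 4: right by d6 = 9/20 → (2/5, -61/5)
  seg 5: down by d2 = 4 → (2/5, -81/5)
  seg 6: up by d6 = 9/20 → (2/5, -63/4)
  seg 7: left by d5 = 1/5 → (1/5, -63/4)
  seg 8: left by d9 = 1/10 → (1/10, -63/4)
  seg 9: down by d4 = 14 → (1/10, -119/4)
  seg 10: left by d6 = 9/20 → (-7/20, -119/4)

d6 = 9/20
d7 = 30
d8 = 1/20
d9 = 1/10
d10 = -71/20
d11 = 3/20
endpoint = (-7/20, -119/4)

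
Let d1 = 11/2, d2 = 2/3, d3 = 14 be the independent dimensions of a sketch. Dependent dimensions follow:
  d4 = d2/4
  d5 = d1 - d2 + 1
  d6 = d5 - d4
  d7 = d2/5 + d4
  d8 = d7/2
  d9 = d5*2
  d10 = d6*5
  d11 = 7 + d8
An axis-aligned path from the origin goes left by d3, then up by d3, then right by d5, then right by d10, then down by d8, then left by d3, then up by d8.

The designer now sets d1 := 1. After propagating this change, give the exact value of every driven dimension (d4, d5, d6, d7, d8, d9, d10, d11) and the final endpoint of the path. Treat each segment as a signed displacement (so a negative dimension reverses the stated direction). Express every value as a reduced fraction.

d4 = 1/6
d5 = 4/3
d6 = 7/6
d7 = 3/10
d8 = 3/20
d9 = 8/3
d10 = 35/6
d11 = 143/20
endpoint = (-125/6, 14)

Apply edit: d1 := 1
  d4 = d2/4 = 1/6
  d5 = d1 - d2 + 1 = 4/3
  d6 = d5 - d4 = 7/6
  d7 = d2/5 + d4 = 3/10
  d8 = d7/2 = 3/20
  d9 = d5*2 = 8/3
  d10 = d6*5 = 35/6
  d11 = 7 + d8 = 143/20
Walk from origin (0, 0):
  seg 1: left by d3 = 14 → (-14, 0)
  seg 2: up by d3 = 14 → (-14, 14)
  seg 3: right by d5 = 4/3 → (-38/3, 14)
  seg 4: right by d10 = 35/6 → (-41/6, 14)
  seg 5: down by d8 = 3/20 → (-41/6, 277/20)
  seg 6: left by d3 = 14 → (-125/6, 277/20)
  seg 7: up by d8 = 3/20 → (-125/6, 14)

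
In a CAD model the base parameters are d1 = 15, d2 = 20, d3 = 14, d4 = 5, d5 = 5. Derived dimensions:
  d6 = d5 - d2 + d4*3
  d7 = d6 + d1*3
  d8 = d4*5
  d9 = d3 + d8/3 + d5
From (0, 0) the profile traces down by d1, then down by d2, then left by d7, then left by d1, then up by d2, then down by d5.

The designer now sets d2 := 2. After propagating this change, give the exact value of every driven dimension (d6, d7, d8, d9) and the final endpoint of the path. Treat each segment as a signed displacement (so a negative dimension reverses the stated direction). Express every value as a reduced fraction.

Apply edit: d2 := 2
  d6 = d5 - d2 + d4*3 = 18
  d7 = d6 + d1*3 = 63
  d8 = d4*5 = 25
  d9 = d3 + d8/3 + d5 = 82/3
Walk from origin (0, 0):
  seg 1: down by d1 = 15 → (0, -15)
  seg 2: down by d2 = 2 → (0, -17)
  seg 3: left by d7 = 63 → (-63, -17)
  seg 4: left by d1 = 15 → (-78, -17)
  seg 5: up by d2 = 2 → (-78, -15)
  seg 6: down by d5 = 5 → (-78, -20)

d6 = 18
d7 = 63
d8 = 25
d9 = 82/3
endpoint = (-78, -20)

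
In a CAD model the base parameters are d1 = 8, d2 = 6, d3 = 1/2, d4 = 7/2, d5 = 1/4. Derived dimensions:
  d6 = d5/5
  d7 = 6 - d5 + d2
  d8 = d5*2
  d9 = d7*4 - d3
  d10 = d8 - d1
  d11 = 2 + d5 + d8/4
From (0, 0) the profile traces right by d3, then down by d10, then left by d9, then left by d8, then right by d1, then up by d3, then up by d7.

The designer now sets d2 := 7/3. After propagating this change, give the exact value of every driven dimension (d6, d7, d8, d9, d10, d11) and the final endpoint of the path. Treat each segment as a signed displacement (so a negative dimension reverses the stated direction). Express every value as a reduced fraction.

d6 = 1/20
d7 = 97/12
d8 = 1/2
d9 = 191/6
d10 = -15/2
d11 = 19/8
endpoint = (-143/6, 193/12)

Apply edit: d2 := 7/3
  d6 = d5/5 = 1/20
  d7 = 6 - d5 + d2 = 97/12
  d8 = d5*2 = 1/2
  d9 = d7*4 - d3 = 191/6
  d10 = d8 - d1 = -15/2
  d11 = 2 + d5 + d8/4 = 19/8
Walk from origin (0, 0):
  seg 1: right by d3 = 1/2 → (1/2, 0)
  seg 2: down by d10 = -15/2 → (1/2, 15/2)
  seg 3: left by d9 = 191/6 → (-94/3, 15/2)
  seg 4: left by d8 = 1/2 → (-191/6, 15/2)
  seg 5: right by d1 = 8 → (-143/6, 15/2)
  seg 6: up by d3 = 1/2 → (-143/6, 8)
  seg 7: up by d7 = 97/12 → (-143/6, 193/12)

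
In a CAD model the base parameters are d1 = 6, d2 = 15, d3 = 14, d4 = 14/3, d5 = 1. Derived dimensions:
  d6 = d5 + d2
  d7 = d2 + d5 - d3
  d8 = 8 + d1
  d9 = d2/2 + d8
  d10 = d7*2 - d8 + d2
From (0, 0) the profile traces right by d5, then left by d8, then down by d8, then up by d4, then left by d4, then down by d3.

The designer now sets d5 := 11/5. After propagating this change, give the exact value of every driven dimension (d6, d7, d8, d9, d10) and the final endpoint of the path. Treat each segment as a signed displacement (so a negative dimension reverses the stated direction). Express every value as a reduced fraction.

Apply edit: d5 := 11/5
  d6 = d5 + d2 = 86/5
  d7 = d2 + d5 - d3 = 16/5
  d8 = 8 + d1 = 14
  d9 = d2/2 + d8 = 43/2
  d10 = d7*2 - d8 + d2 = 37/5
Walk from origin (0, 0):
  seg 1: right by d5 = 11/5 → (11/5, 0)
  seg 2: left by d8 = 14 → (-59/5, 0)
  seg 3: down by d8 = 14 → (-59/5, -14)
  seg 4: up by d4 = 14/3 → (-59/5, -28/3)
  seg 5: left by d4 = 14/3 → (-247/15, -28/3)
  seg 6: down by d3 = 14 → (-247/15, -70/3)

d6 = 86/5
d7 = 16/5
d8 = 14
d9 = 43/2
d10 = 37/5
endpoint = (-247/15, -70/3)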